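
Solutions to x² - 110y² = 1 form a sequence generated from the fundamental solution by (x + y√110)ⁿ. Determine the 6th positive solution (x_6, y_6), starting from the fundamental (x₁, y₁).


Step 1: Find the fundamental solution (x₁, y₁) of x² - 110y² = 1.
  Expand √110 as a continued fraction. a₀ = ⌊√110⌋ = 10; iterate m_{k+1} = d_k·a_k − m_k, d_{k+1} = (110 − m_{k+1}²)/d_k, a_{k+1} = ⌊(a₀ + m_{k+1})/d_{k+1}⌋ (starting m₀ = 0, d₀ = 1), with convergents p_k = a_k·p_{k-1} + p_{k-2}, q_k = a_k·q_{k-1} + q_{k-2} (p₋₁ = 1, q₋₁ = 0):
  k = 0: a₀ = 10; p₀/q₀ = 10/1; p₀² − 110·q₀² = 100 − 110 = -10.
  k = 1: m = 10, d = 10, a = ⌊(10 + 10)/10⌋ = 2; p/q = (2·10 + 1)/(2·1 + 0) = 21/2; p² − 110·q² = 441 − 440 = 1.
  The first convergent with p² − 110·q² = 1 gives the fundamental solution (x₁, y₁) = (21, 2).
Step 2: Apply the recurrence (x_{n+1}, y_{n+1}) = (x₁x_n + 110y₁y_n, x₁y_n + y₁x_n) repeatedly.
  From (x_1, y_1) = (21, 2): x_2 = 21·21 + 110·2·2 = 881; y_2 = 21·2 + 2·21 = 84.
  From (x_2, y_2) = (881, 84): x_3 = 21·881 + 110·2·84 = 36981; y_3 = 21·84 + 2·881 = 3526.
  From (x_3, y_3) = (36981, 3526): x_4 = 21·36981 + 110·2·3526 = 1552321; y_4 = 21·3526 + 2·36981 = 148008.
  From (x_4, y_4) = (1552321, 148008): x_5 = 21·1552321 + 110·2·148008 = 65160501; y_5 = 21·148008 + 2·1552321 = 6212810.
  From (x_5, y_5) = (65160501, 6212810): x_6 = 21·65160501 + 110·2·6212810 = 2735188721; y_6 = 21·6212810 + 2·65160501 = 260790012.
Step 3: Verify x_6² - 110·y_6² = 7481257339485615841 - 7481257339485615840 = 1 (should be 1). ✓

(x_1, y_1) = (21, 2); (x_6, y_6) = (2735188721, 260790012).


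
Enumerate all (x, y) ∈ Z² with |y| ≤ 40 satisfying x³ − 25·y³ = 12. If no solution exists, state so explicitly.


The equation is x³ - 25y³ = 12. For fixed y, x³ = 25·y³ + 12, so a solution requires the RHS to be a perfect cube.
Strategy: iterate y from -40 to 40, compute RHS = 25·y³ + 12, and check whether it is a (positive or negative) perfect cube.
Check small values of y:
  y = 0: RHS = 12 is not a perfect cube.
  y = 1: RHS = 37 is not a perfect cube.
  y = -1: RHS = -13 is not a perfect cube.
  y = 2: RHS = 212 is not a perfect cube.
  y = -2: RHS = -188 is not a perfect cube.
  y = 3: RHS = 687 is not a perfect cube.
  y = -3: RHS = -663 is not a perfect cube.
Continuing the search up to |y| = 40 finds no solutions either.
No (x, y) in the scanned range satisfies the equation.

No integer solutions with |y| ≤ 40.


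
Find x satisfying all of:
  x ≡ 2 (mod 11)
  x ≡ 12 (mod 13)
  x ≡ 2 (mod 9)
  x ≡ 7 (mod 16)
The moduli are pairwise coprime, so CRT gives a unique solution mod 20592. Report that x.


Product of moduli M = 11 · 13 · 9 · 16 = 20592.
Merge one congruence at a time:
  Start: x ≡ 2 (mod 11).
  Combine with x ≡ 12 (mod 13); new modulus lcm = 143.
    Write x = 2 + 11·t and substitute into x ≡ 12 (mod 13): 11·t ≡ 12 − 2 = 10 (mod 13).
    The inverse of 11 mod 13 is 6 (since 11·6 = 66 = 5·13 + 1), so t ≡ 6·10 = 60 ≡ 8 (mod 13).
    Then x = 2 + 11·8 = 90, valid modulo lcm(11, 13) = 143: x ≡ 90 (mod 143).
  Combine with x ≡ 2 (mod 9); new modulus lcm = 1287.
    Write x = 90 + 143·t and substitute into x ≡ 2 (mod 9): 143·t ≡ 2 − 90 = -88 (mod 9).
    Reduce coefficients mod 9: 8·t ≡ 2 (mod 9).
    The inverse of 8 mod 9 is 8 (since 8·8 = 64 = 7·9 + 1), so t ≡ 8·2 = 16 ≡ 7 (mod 9).
    Then x = 90 + 143·7 = 1091, valid modulo lcm(143, 9) = 1287: x ≡ 1091 (mod 1287).
  Combine with x ≡ 7 (mod 16); new modulus lcm = 20592.
    Write x = 1091 + 1287·t and substitute into x ≡ 7 (mod 16): 1287·t ≡ 7 − 1091 = -1084 (mod 16).
    Reduce coefficients mod 16: 7·t ≡ 4 (mod 16).
    The inverse of 7 mod 16 is 7 (since 7·7 = 49 = 3·16 + 1), so t ≡ 7·4 = 28 ≡ 12 (mod 16).
    Then x = 1091 + 1287·12 = 16535, valid modulo lcm(1287, 16) = 20592: x ≡ 16535 (mod 20592).
Verify against each original: 16535 mod 11 = 2, 16535 mod 13 = 12, 16535 mod 9 = 2, 16535 mod 16 = 7.

x ≡ 16535 (mod 20592).


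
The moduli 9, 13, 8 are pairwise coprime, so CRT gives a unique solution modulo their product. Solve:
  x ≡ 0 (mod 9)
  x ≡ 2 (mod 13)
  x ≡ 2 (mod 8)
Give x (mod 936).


Moduli 9, 13, 8 are pairwise coprime; by CRT there is a unique solution modulo M = 9 · 13 · 8 = 936.
Solve pairwise, accumulating the modulus:
  Start with x ≡ 0 (mod 9).
  Combine with x ≡ 2 (mod 13): since gcd(9, 13) = 1, we get a unique residue mod 117.
    Write x = 0 + 9·t and substitute into x ≡ 2 (mod 13): 9·t ≡ 2 − 0 = 2 (mod 13).
    The inverse of 9 mod 13 is 3 (since 9·3 = 27 = 2·13 + 1), so t ≡ 3·2 = 6 ≡ 6 (mod 13).
    Then x = 0 + 9·6 = 54, valid modulo lcm(9, 13) = 117: x ≡ 54 (mod 117).
  Combine with x ≡ 2 (mod 8): since gcd(117, 8) = 1, we get a unique residue mod 936.
    Write x = 54 + 117·t and substitute into x ≡ 2 (mod 8): 117·t ≡ 2 − 54 = -52 (mod 8).
    Reduce coefficients mod 8: 5·t ≡ 4 (mod 8).
    The inverse of 5 mod 8 is 5 (since 5·5 = 25 = 3·8 + 1), so t ≡ 5·4 = 20 ≡ 4 (mod 8).
    Then x = 54 + 117·4 = 522, valid modulo lcm(117, 8) = 936: x ≡ 522 (mod 936).
Verify: 522 mod 9 = 0 ✓, 522 mod 13 = 2 ✓, 522 mod 8 = 2 ✓.

x ≡ 522 (mod 936).


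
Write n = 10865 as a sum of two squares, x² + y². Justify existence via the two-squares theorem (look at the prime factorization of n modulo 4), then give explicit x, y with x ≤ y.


Step 1: Factor n = 10865 = 5 · 41 · 53.
Step 2: Check the mod-4 condition on each prime factor: 5 ≡ 1 (mod 4), exponent 1; 41 ≡ 1 (mod 4), exponent 1; 53 ≡ 1 (mod 4), exponent 1.
All primes ≡ 3 (mod 4) appear to even exponent (or don't appear), so by the two-squares theorem n IS expressible as a sum of two squares.
Step 3: Build a representation. Here n = 5 · 41 · 53 is a product of primes ≡ 1 (mod 4). Each prime p ≡ 1 (mod 4) is itself a sum of two squares; find a² by testing p − a² for a perfect square:
  5: 5 − 1² = 4 = 2² ⇒ 5 = 1² + 2².
  41: 41 − 1² = 40, 41 − 2² = 37, 41 − 3² = 32, 41 − 4² = 25 = 5² ⇒ 41 = 4² + 5².
  53: 53 − 1² = 52, 53 − 2² = 49 = 7² ⇒ 53 = 2² + 7².
  Combine using the Brahmagupta–Fibonacci identity (a² + b²)(c² + d²) = (ac − bd)² + (ad + bc)² = (ac + bd)² + (ad − bc)²:
  5 · 41 = 205: from (1² + 2²)(4² + 5²), take (1·4 − 2·5, 1·5 + 2·4) = (4 − 10, 5 + 8) = (-6, 13); dropping signs (only squares matter) gives (6, 13); check 6² + 13² = 36 + 169 = 205 ✓.
  205 · 53 = 10865: from (6² + 13²)(2² + 7²), take (6·2 − 13·7, 6·7 + 13·2) = (12 − 91, 42 + 26) = (-79, 68); dropping signs (only squares matter) gives (79, 68); check 79² + 68² = 6241 + 4624 = 10865 ✓.
Step 4: Order so x ≤ y and verify: 68² + 79² = 4624 + 6241 = 10865 = n. ✓

n = 10865 = 68² + 79² (one valid representation with x ≤ y).


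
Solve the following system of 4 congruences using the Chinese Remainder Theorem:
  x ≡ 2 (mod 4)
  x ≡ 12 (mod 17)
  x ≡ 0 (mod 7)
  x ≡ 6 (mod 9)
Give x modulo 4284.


Product of moduli M = 4 · 17 · 7 · 9 = 4284.
Merge one congruence at a time:
  Start: x ≡ 2 (mod 4).
  Combine with x ≡ 12 (mod 17); new modulus lcm = 68.
    Write x = 2 + 4·t and substitute into x ≡ 12 (mod 17): 4·t ≡ 12 − 2 = 10 (mod 17).
    The inverse of 4 mod 17 is 13 (since 4·13 = 52 = 3·17 + 1), so t ≡ 13·10 = 130 ≡ 11 (mod 17).
    Then x = 2 + 4·11 = 46, valid modulo lcm(4, 17) = 68: x ≡ 46 (mod 68).
  Combine with x ≡ 0 (mod 7); new modulus lcm = 476.
    Write x = 46 + 68·t and substitute into x ≡ 0 (mod 7): 68·t ≡ 0 − 46 = -46 (mod 7).
    Reduce coefficients mod 7: 5·t ≡ 3 (mod 7).
    The inverse of 5 mod 7 is 3 (since 5·3 = 15 = 2·7 + 1), so t ≡ 3·3 = 9 ≡ 2 (mod 7).
    Then x = 46 + 68·2 = 182, valid modulo lcm(68, 7) = 476: x ≡ 182 (mod 476).
  Combine with x ≡ 6 (mod 9); new modulus lcm = 4284.
    Write x = 182 + 476·t and substitute into x ≡ 6 (mod 9): 476·t ≡ 6 − 182 = -176 (mod 9).
    Reduce coefficients mod 9: 8·t ≡ 4 (mod 9).
    The inverse of 8 mod 9 is 8 (since 8·8 = 64 = 7·9 + 1), so t ≡ 8·4 = 32 ≡ 5 (mod 9).
    Then x = 182 + 476·5 = 2562, valid modulo lcm(476, 9) = 4284: x ≡ 2562 (mod 4284).
Verify against each original: 2562 mod 4 = 2, 2562 mod 17 = 12, 2562 mod 7 = 0, 2562 mod 9 = 6.

x ≡ 2562 (mod 4284).


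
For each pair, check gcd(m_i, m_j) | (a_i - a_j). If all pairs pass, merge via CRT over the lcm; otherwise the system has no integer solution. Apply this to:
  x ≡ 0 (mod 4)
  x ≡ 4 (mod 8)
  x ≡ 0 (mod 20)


Moduli 4, 8, 20 are not pairwise coprime, so CRT works modulo lcm(m_i) when all pairwise compatibility conditions hold.
Pairwise compatibility: gcd(m_i, m_j) must divide a_i - a_j for every pair.
Merge one congruence at a time:
  Start: x ≡ 0 (mod 4).
  Combine with x ≡ 4 (mod 8): gcd(4, 8) = 4; 4 - 0 = 4, which IS divisible by 4, so compatible.
    Write x = 0 + 4·t and substitute into x ≡ 4 (mod 8): 4·t ≡ 4 − 0 = 4 (mod 8).
    Divide the congruence (and modulus) by g = 4: 1·t ≡ 1 (mod 2).
    So t ≡ 1 (mod 2).
    Then x = 0 + 4·1 = 4, valid modulo lcm(4, 8) = 8: x ≡ 4 (mod 8).
  Combine with x ≡ 0 (mod 20): gcd(8, 20) = 4; 0 - 4 = -4, which IS divisible by 4, so compatible.
    Write x = 4 + 8·t and substitute into x ≡ 0 (mod 20): 8·t ≡ 0 − 4 = -4 (mod 20).
    Divide the congruence (and modulus) by g = 4: 2·t ≡ -1 (mod 5).
    Reduce coefficients mod 5: 2·t ≡ 4 (mod 5).
    The inverse of 2 mod 5 is 3 (since 2·3 = 6 = 1·5 + 1), so t ≡ 3·4 = 12 ≡ 2 (mod 5).
    Then x = 4 + 8·2 = 20, valid modulo lcm(8, 20) = 40: x ≡ 20 (mod 40).
Verify: 20 mod 4 = 0, 20 mod 8 = 4, 20 mod 20 = 0.

x ≡ 20 (mod 40).


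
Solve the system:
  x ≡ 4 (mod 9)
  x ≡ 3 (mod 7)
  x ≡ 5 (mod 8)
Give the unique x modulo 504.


Moduli 9, 7, 8 are pairwise coprime; by CRT there is a unique solution modulo M = 9 · 7 · 8 = 504.
Solve pairwise, accumulating the modulus:
  Start with x ≡ 4 (mod 9).
  Combine with x ≡ 3 (mod 7): since gcd(9, 7) = 1, we get a unique residue mod 63.
    Write x = 4 + 9·t and substitute into x ≡ 3 (mod 7): 9·t ≡ 3 − 4 = -1 (mod 7).
    Reduce coefficients mod 7: 2·t ≡ 6 (mod 7).
    The inverse of 2 mod 7 is 4 (since 2·4 = 8 = 1·7 + 1), so t ≡ 4·6 = 24 ≡ 3 (mod 7).
    Then x = 4 + 9·3 = 31, valid modulo lcm(9, 7) = 63: x ≡ 31 (mod 63).
  Combine with x ≡ 5 (mod 8): since gcd(63, 8) = 1, we get a unique residue mod 504.
    Write x = 31 + 63·t and substitute into x ≡ 5 (mod 8): 63·t ≡ 5 − 31 = -26 (mod 8).
    Reduce coefficients mod 8: 7·t ≡ 6 (mod 8).
    The inverse of 7 mod 8 is 7 (since 7·7 = 49 = 6·8 + 1), so t ≡ 7·6 = 42 ≡ 2 (mod 8).
    Then x = 31 + 63·2 = 157, valid modulo lcm(63, 8) = 504: x ≡ 157 (mod 504).
Verify: 157 mod 9 = 4 ✓, 157 mod 7 = 3 ✓, 157 mod 8 = 5 ✓.

x ≡ 157 (mod 504).


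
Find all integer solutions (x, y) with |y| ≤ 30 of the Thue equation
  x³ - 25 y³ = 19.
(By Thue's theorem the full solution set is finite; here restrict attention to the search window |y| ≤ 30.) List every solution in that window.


The equation is x³ - 25y³ = 19. For fixed y, x³ = 25·y³ + 19, so a solution requires the RHS to be a perfect cube.
Strategy: iterate y from -30 to 30, compute RHS = 25·y³ + 19, and check whether it is a (positive or negative) perfect cube.
Check small values of y:
  y = 0: RHS = 19 is not a perfect cube.
  y = 1: RHS = 44 is not a perfect cube.
  y = -1: RHS = -6 is not a perfect cube.
  y = 2: RHS = 219 is not a perfect cube.
  y = -2: RHS = -181 is not a perfect cube.
  y = 3: RHS = 694 is not a perfect cube.
  y = -3: RHS = -656 is not a perfect cube.
Continuing the search up to |y| = 30 finds no solutions either.
No (x, y) in the scanned range satisfies the equation.

No integer solutions with |y| ≤ 30.


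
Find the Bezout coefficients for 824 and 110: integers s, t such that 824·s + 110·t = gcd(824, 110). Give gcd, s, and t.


Euclidean algorithm on (824, 110) — divide until remainder is 0:
  824 = 7 · 110 + 54
  110 = 2 · 54 + 2
  54 = 27 · 2 + 0
gcd(824, 110) = 2.
Track Bezout coefficients alongside the remainders: start with r₀ = 824 = a·1 + b·0 (s = 1, t = 0) and r₁ = 110 = a·0 + b·1 (s = 0, t = 1); each new remainder r_{k+1} = r_{k-1} − q_k·r_k inherits s_{k+1} = s_{k-1} − q_k·s_k, t_{k+1} = t_{k-1} − q_k·t_k, so r_k = a·s_k + b·t_k at every step:
  q = 7: r = 54, s = 1 − 7·0 = 1, t = 0 − 7·1 = -7  (check: 824·1 + 110·(-7) = 54)
  q = 2: r = 2, s = 0 − 2·1 = -2, t = 1 − 2·(-7) = 15  (check: 824·(-2) + 110·15 = 2)
The row with r = 2 (the gcd) gives the Bezout coefficients s = -2, t = 15.
Result: 824 · (-2) + 110 · (15) = 2.

gcd(824, 110) = 2; s = -2, t = 15 (check: 824·(-2) + 110·15 = 2).


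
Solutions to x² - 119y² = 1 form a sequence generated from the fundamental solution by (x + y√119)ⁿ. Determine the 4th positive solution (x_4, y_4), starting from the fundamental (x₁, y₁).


Step 1: Find the fundamental solution (x₁, y₁) of x² - 119y² = 1.
  Expand √119 as a continued fraction. a₀ = ⌊√119⌋ = 10; iterate m_{k+1} = d_k·a_k − m_k, d_{k+1} = (119 − m_{k+1}²)/d_k, a_{k+1} = ⌊(a₀ + m_{k+1})/d_{k+1}⌋ (starting m₀ = 0, d₀ = 1), with convergents p_k = a_k·p_{k-1} + p_{k-2}, q_k = a_k·q_{k-1} + q_{k-2} (p₋₁ = 1, q₋₁ = 0):
  k = 0: a₀ = 10; p₀/q₀ = 10/1; p₀² − 119·q₀² = 100 − 119 = -19.
  k = 1: m = 10, d = 19, a = ⌊(10 + 10)/19⌋ = 1; p/q = (1·10 + 1)/(1·1 + 0) = 11/1; p² − 119·q² = 121 − 119 = 2.
  k = 2: m = 9, d = 2, a = ⌊(10 + 9)/2⌋ = 9; p/q = (9·11 + 10)/(9·1 + 1) = 109/10; p² − 119·q² = 11881 − 11900 = -19.
  k = 3: m = 9, d = 19, a = ⌊(10 + 9)/19⌋ = 1; p/q = (1·109 + 11)/(1·10 + 1) = 120/11; p² − 119·q² = 14400 − 14399 = 1.
  The first convergent with p² − 119·q² = 1 gives the fundamental solution (x₁, y₁) = (120, 11).
Step 2: Apply the recurrence (x_{n+1}, y_{n+1}) = (x₁x_n + 119y₁y_n, x₁y_n + y₁x_n) repeatedly.
  From (x_1, y_1) = (120, 11): x_2 = 120·120 + 119·11·11 = 28799; y_2 = 120·11 + 11·120 = 2640.
  From (x_2, y_2) = (28799, 2640): x_3 = 120·28799 + 119·11·2640 = 6911640; y_3 = 120·2640 + 11·28799 = 633589.
  From (x_3, y_3) = (6911640, 633589): x_4 = 120·6911640 + 119·11·633589 = 1658764801; y_4 = 120·633589 + 11·6911640 = 152058720.
Step 3: Verify x_4² - 119·y_4² = 2751500665036569601 - 2751500665036569600 = 1 (should be 1). ✓

(x_1, y_1) = (120, 11); (x_4, y_4) = (1658764801, 152058720).


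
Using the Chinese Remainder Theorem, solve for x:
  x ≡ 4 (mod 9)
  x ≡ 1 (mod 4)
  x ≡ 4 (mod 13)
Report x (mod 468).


Moduli 9, 4, 13 are pairwise coprime; by CRT there is a unique solution modulo M = 9 · 4 · 13 = 468.
Solve pairwise, accumulating the modulus:
  Start with x ≡ 4 (mod 9).
  Combine with x ≡ 1 (mod 4): since gcd(9, 4) = 1, we get a unique residue mod 36.
    Write x = 4 + 9·t and substitute into x ≡ 1 (mod 4): 9·t ≡ 1 − 4 = -3 (mod 4).
    Reduce coefficients mod 4: 1·t ≡ 1 (mod 4).
    So t ≡ 1 (mod 4).
    Then x = 4 + 9·1 = 13, valid modulo lcm(9, 4) = 36: x ≡ 13 (mod 36).
  Combine with x ≡ 4 (mod 13): since gcd(36, 13) = 1, we get a unique residue mod 468.
    Write x = 13 + 36·t and substitute into x ≡ 4 (mod 13): 36·t ≡ 4 − 13 = -9 (mod 13).
    Reduce coefficients mod 13: 10·t ≡ 4 (mod 13).
    The inverse of 10 mod 13 is 4 (since 10·4 = 40 = 3·13 + 1), so t ≡ 4·4 = 16 ≡ 3 (mod 13).
    Then x = 13 + 36·3 = 121, valid modulo lcm(36, 13) = 468: x ≡ 121 (mod 468).
Verify: 121 mod 9 = 4 ✓, 121 mod 4 = 1 ✓, 121 mod 13 = 4 ✓.

x ≡ 121 (mod 468).


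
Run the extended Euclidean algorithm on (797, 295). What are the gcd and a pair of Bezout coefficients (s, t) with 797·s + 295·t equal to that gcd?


Euclidean algorithm on (797, 295) — divide until remainder is 0:
  797 = 2 · 295 + 207
  295 = 1 · 207 + 88
  207 = 2 · 88 + 31
  88 = 2 · 31 + 26
  31 = 1 · 26 + 5
  26 = 5 · 5 + 1
  5 = 5 · 1 + 0
gcd(797, 295) = 1.
Track Bezout coefficients alongside the remainders: start with r₀ = 797 = a·1 + b·0 (s = 1, t = 0) and r₁ = 295 = a·0 + b·1 (s = 0, t = 1); each new remainder r_{k+1} = r_{k-1} − q_k·r_k inherits s_{k+1} = s_{k-1} − q_k·s_k, t_{k+1} = t_{k-1} − q_k·t_k, so r_k = a·s_k + b·t_k at every step:
  q = 2: r = 207, s = 1 − 2·0 = 1, t = 0 − 2·1 = -2  (check: 797·1 + 295·(-2) = 207)
  q = 1: r = 88, s = 0 − 1·1 = -1, t = 1 − 1·(-2) = 3  (check: 797·(-1) + 295·3 = 88)
  q = 2: r = 31, s = 1 − 2·(-1) = 3, t = -2 − 2·3 = -8  (check: 797·3 + 295·(-8) = 31)
  q = 2: r = 26, s = -1 − 2·3 = -7, t = 3 − 2·(-8) = 19  (check: 797·(-7) + 295·19 = 26)
  q = 1: r = 5, s = 3 − 1·(-7) = 10, t = -8 − 1·19 = -27  (check: 797·10 + 295·(-27) = 5)
  q = 5: r = 1, s = -7 − 5·10 = -57, t = 19 − 5·(-27) = 154  (check: 797·(-57) + 295·154 = 1)
The row with r = 1 (the gcd) gives the Bezout coefficients s = -57, t = 154.
Result: 797 · (-57) + 295 · (154) = 1.

gcd(797, 295) = 1; s = -57, t = 154 (check: 797·(-57) + 295·154 = 1).


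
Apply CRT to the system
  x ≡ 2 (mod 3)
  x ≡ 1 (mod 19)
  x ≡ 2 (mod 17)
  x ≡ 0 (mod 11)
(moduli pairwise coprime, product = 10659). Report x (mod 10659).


Product of moduli M = 3 · 19 · 17 · 11 = 10659.
Merge one congruence at a time:
  Start: x ≡ 2 (mod 3).
  Combine with x ≡ 1 (mod 19); new modulus lcm = 57.
    Write x = 2 + 3·t and substitute into x ≡ 1 (mod 19): 3·t ≡ 1 − 2 = -1 (mod 19).
    Reduce coefficients mod 19: 3·t ≡ 18 (mod 19).
    The inverse of 3 mod 19 is 13 (since 3·13 = 39 = 2·19 + 1), so t ≡ 13·18 = 234 ≡ 6 (mod 19).
    Then x = 2 + 3·6 = 20, valid modulo lcm(3, 19) = 57: x ≡ 20 (mod 57).
  Combine with x ≡ 2 (mod 17); new modulus lcm = 969.
    Write x = 20 + 57·t and substitute into x ≡ 2 (mod 17): 57·t ≡ 2 − 20 = -18 (mod 17).
    Reduce coefficients mod 17: 6·t ≡ 16 (mod 17).
    The inverse of 6 mod 17 is 3 (since 6·3 = 18 = 1·17 + 1), so t ≡ 3·16 = 48 ≡ 14 (mod 17).
    Then x = 20 + 57·14 = 818, valid modulo lcm(57, 17) = 969: x ≡ 818 (mod 969).
  Combine with x ≡ 0 (mod 11); new modulus lcm = 10659.
    Write x = 818 + 969·t and substitute into x ≡ 0 (mod 11): 969·t ≡ 0 − 818 = -818 (mod 11).
    Reduce coefficients mod 11: 1·t ≡ 7 (mod 11).
    So t ≡ 7 (mod 11).
    Then x = 818 + 969·7 = 7601, valid modulo lcm(969, 11) = 10659: x ≡ 7601 (mod 10659).
Verify against each original: 7601 mod 3 = 2, 7601 mod 19 = 1, 7601 mod 17 = 2, 7601 mod 11 = 0.

x ≡ 7601 (mod 10659).


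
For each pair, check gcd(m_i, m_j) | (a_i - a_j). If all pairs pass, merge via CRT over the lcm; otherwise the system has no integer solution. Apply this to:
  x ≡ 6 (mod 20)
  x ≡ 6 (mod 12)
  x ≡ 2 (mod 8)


Moduli 20, 12, 8 are not pairwise coprime, so CRT works modulo lcm(m_i) when all pairwise compatibility conditions hold.
Pairwise compatibility: gcd(m_i, m_j) must divide a_i - a_j for every pair.
Merge one congruence at a time:
  Start: x ≡ 6 (mod 20).
  Combine with x ≡ 6 (mod 12): gcd(20, 12) = 4; 6 - 6 = 0, which IS divisible by 4, so compatible.
    Write x = 6 + 20·t and substitute into x ≡ 6 (mod 12): 20·t ≡ 6 − 6 = 0 (mod 12).
    Divide the congruence (and modulus) by g = 4: 5·t ≡ 0 (mod 3).
    Reduce coefficients mod 3: 2·t ≡ 0 (mod 3).
    The inverse of 2 mod 3 is 2 (since 2·2 = 4 = 1·3 + 1), so t ≡ 2·0 = 0 ≡ 0 (mod 3).
    Then x = 6 + 20·0 = 6, valid modulo lcm(20, 12) = 60: x ≡ 6 (mod 60).
  Combine with x ≡ 2 (mod 8): gcd(60, 8) = 4; 2 - 6 = -4, which IS divisible by 4, so compatible.
    Write x = 6 + 60·t and substitute into x ≡ 2 (mod 8): 60·t ≡ 2 − 6 = -4 (mod 8).
    Divide the congruence (and modulus) by g = 4: 15·t ≡ -1 (mod 2).
    Reduce coefficients mod 2: 1·t ≡ 1 (mod 2).
    So t ≡ 1 (mod 2).
    Then x = 6 + 60·1 = 66, valid modulo lcm(60, 8) = 120: x ≡ 66 (mod 120).
Verify: 66 mod 20 = 6, 66 mod 12 = 6, 66 mod 8 = 2.

x ≡ 66 (mod 120).


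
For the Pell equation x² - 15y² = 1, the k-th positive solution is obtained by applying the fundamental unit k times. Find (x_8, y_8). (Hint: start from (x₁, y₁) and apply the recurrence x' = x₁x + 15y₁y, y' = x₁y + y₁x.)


Step 1: Find the fundamental solution (x₁, y₁) of x² - 15y² = 1.
  Expand √15 as a continued fraction. a₀ = ⌊√15⌋ = 3; iterate m_{k+1} = d_k·a_k − m_k, d_{k+1} = (15 − m_{k+1}²)/d_k, a_{k+1} = ⌊(a₀ + m_{k+1})/d_{k+1}⌋ (starting m₀ = 0, d₀ = 1), with convergents p_k = a_k·p_{k-1} + p_{k-2}, q_k = a_k·q_{k-1} + q_{k-2} (p₋₁ = 1, q₋₁ = 0):
  k = 0: a₀ = 3; p₀/q₀ = 3/1; p₀² − 15·q₀² = 9 − 15 = -6.
  k = 1: m = 3, d = 6, a = ⌊(3 + 3)/6⌋ = 1; p/q = (1·3 + 1)/(1·1 + 0) = 4/1; p² − 15·q² = 16 − 15 = 1.
  The first convergent with p² − 15·q² = 1 gives the fundamental solution (x₁, y₁) = (4, 1).
Step 2: Apply the recurrence (x_{n+1}, y_{n+1}) = (x₁x_n + 15y₁y_n, x₁y_n + y₁x_n) repeatedly.
  From (x_1, y_1) = (4, 1): x_2 = 4·4 + 15·1·1 = 31; y_2 = 4·1 + 1·4 = 8.
  From (x_2, y_2) = (31, 8): x_3 = 4·31 + 15·1·8 = 244; y_3 = 4·8 + 1·31 = 63.
  From (x_3, y_3) = (244, 63): x_4 = 4·244 + 15·1·63 = 1921; y_4 = 4·63 + 1·244 = 496.
  From (x_4, y_4) = (1921, 496): x_5 = 4·1921 + 15·1·496 = 15124; y_5 = 4·496 + 1·1921 = 3905.
  From (x_5, y_5) = (15124, 3905): x_6 = 4·15124 + 15·1·3905 = 119071; y_6 = 4·3905 + 1·15124 = 30744.
  From (x_6, y_6) = (119071, 30744): x_7 = 4·119071 + 15·1·30744 = 937444; y_7 = 4·30744 + 1·119071 = 242047.
  From (x_7, y_7) = (937444, 242047): x_8 = 4·937444 + 15·1·242047 = 7380481; y_8 = 4·242047 + 1·937444 = 1905632.
Step 3: Verify x_8² - 15·y_8² = 54471499791361 - 54471499791360 = 1 (should be 1). ✓

(x_1, y_1) = (4, 1); (x_8, y_8) = (7380481, 1905632).


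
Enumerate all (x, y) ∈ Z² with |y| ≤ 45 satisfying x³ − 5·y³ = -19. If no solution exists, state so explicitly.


The equation is x³ - 5y³ = -19. For fixed y, x³ = 5·y³ − 19, so a solution requires the RHS to be a perfect cube.
Strategy: iterate y from -45 to 45, compute RHS = 5·y³ − 19, and check whether it is a (positive or negative) perfect cube.
Check small values of y:
  y = 0: RHS = -19 is not a perfect cube.
  y = 1: RHS = -14 is not a perfect cube.
  y = -1: RHS = -24 is not a perfect cube.
  y = 2: RHS = 21 is not a perfect cube.
  y = -2: RHS = -59 is not a perfect cube.
  y = 3: RHS = 116 is not a perfect cube.
  y = -3: RHS = -154 is not a perfect cube.
Continuing the search up to |y| = 45 finds no solutions either.
No (x, y) in the scanned range satisfies the equation.

No integer solutions with |y| ≤ 45.


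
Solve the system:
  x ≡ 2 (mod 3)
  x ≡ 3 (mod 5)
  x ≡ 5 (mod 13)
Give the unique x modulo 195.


Moduli 3, 5, 13 are pairwise coprime; by CRT there is a unique solution modulo M = 3 · 5 · 13 = 195.
Solve pairwise, accumulating the modulus:
  Start with x ≡ 2 (mod 3).
  Combine with x ≡ 3 (mod 5): since gcd(3, 5) = 1, we get a unique residue mod 15.
    Write x = 2 + 3·t and substitute into x ≡ 3 (mod 5): 3·t ≡ 3 − 2 = 1 (mod 5).
    The inverse of 3 mod 5 is 2 (since 3·2 = 6 = 1·5 + 1), so t ≡ 2·1 = 2 ≡ 2 (mod 5).
    Then x = 2 + 3·2 = 8, valid modulo lcm(3, 5) = 15: x ≡ 8 (mod 15).
  Combine with x ≡ 5 (mod 13): since gcd(15, 13) = 1, we get a unique residue mod 195.
    Write x = 8 + 15·t and substitute into x ≡ 5 (mod 13): 15·t ≡ 5 − 8 = -3 (mod 13).
    Reduce coefficients mod 13: 2·t ≡ 10 (mod 13).
    The inverse of 2 mod 13 is 7 (since 2·7 = 14 = 1·13 + 1), so t ≡ 7·10 = 70 ≡ 5 (mod 13).
    Then x = 8 + 15·5 = 83, valid modulo lcm(15, 13) = 195: x ≡ 83 (mod 195).
Verify: 83 mod 3 = 2 ✓, 83 mod 5 = 3 ✓, 83 mod 13 = 5 ✓.

x ≡ 83 (mod 195).


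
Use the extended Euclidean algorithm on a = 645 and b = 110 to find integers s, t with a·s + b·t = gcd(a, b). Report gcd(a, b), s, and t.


Euclidean algorithm on (645, 110) — divide until remainder is 0:
  645 = 5 · 110 + 95
  110 = 1 · 95 + 15
  95 = 6 · 15 + 5
  15 = 3 · 5 + 0
gcd(645, 110) = 5.
Track Bezout coefficients alongside the remainders: start with r₀ = 645 = a·1 + b·0 (s = 1, t = 0) and r₁ = 110 = a·0 + b·1 (s = 0, t = 1); each new remainder r_{k+1} = r_{k-1} − q_k·r_k inherits s_{k+1} = s_{k-1} − q_k·s_k, t_{k+1} = t_{k-1} − q_k·t_k, so r_k = a·s_k + b·t_k at every step:
  q = 5: r = 95, s = 1 − 5·0 = 1, t = 0 − 5·1 = -5  (check: 645·1 + 110·(-5) = 95)
  q = 1: r = 15, s = 0 − 1·1 = -1, t = 1 − 1·(-5) = 6  (check: 645·(-1) + 110·6 = 15)
  q = 6: r = 5, s = 1 − 6·(-1) = 7, t = -5 − 6·6 = -41  (check: 645·7 + 110·(-41) = 5)
The row with r = 5 (the gcd) gives the Bezout coefficients s = 7, t = -41.
Result: 645 · (7) + 110 · (-41) = 5.

gcd(645, 110) = 5; s = 7, t = -41 (check: 645·7 + 110·(-41) = 5).


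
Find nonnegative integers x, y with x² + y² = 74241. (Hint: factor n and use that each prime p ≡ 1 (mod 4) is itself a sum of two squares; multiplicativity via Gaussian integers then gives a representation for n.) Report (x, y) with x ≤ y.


Step 1: Factor n = 74241 = 3^2 · 73 · 113.
Step 2: Check the mod-4 condition on each prime factor: 3 ≡ 3 (mod 4), exponent 2 (must be even); 73 ≡ 1 (mod 4), exponent 1; 113 ≡ 1 (mod 4), exponent 1.
All primes ≡ 3 (mod 4) appear to even exponent (or don't appear), so by the two-squares theorem n IS expressible as a sum of two squares.
Step 3: Build a representation. Group n = k² · m with k = 3 and m = 73 · 113 = 8249 (a product of primes ≡ 1 (mod 4)); a representation of m scales to one of n via (k·x)² + (k·y)² = k²(x² + y²). Each prime p ≡ 1 (mod 4) is itself a sum of two squares; find a² by testing p − a² for a perfect square:
  73: 73 − 1² = 72, 73 − 2² = 69, 73 − 3² = 64 = 8² ⇒ 73 = 3² + 8².
  113: 113 − 1² = 112, 113 − 2² = 109, 113 − 3² = 104, 113 − 4² = 97, 113 − 5² = 88, 113 − 6² = 77, 113 − 7² = 64 = 8² ⇒ 113 = 7² + 8².
  Combine using the Brahmagupta–Fibonacci identity (a² + b²)(c² + d²) = (ac − bd)² + (ad + bc)² = (ac + bd)² + (ad − bc)²:
  73 · 113 = 8249: from (3² + 8²)(7² + 8²), take (3·7 − 8·8, 3·8 + 8·7) = (21 − 64, 24 + 56) = (-43, 80); dropping signs (only squares matter) gives (43, 80); check 43² + 80² = 1849 + 6400 = 8249 ✓.
  Scale by k = 3: (3·43, 3·80) = (129, 240).
Step 4: Order so x ≤ y and verify: 129² + 240² = 16641 + 57600 = 74241 = n. ✓

n = 74241 = 129² + 240² (one valid representation with x ≤ y).


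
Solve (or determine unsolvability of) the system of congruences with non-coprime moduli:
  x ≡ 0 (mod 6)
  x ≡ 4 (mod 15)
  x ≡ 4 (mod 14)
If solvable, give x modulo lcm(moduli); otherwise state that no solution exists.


Moduli 6, 15, 14 are not pairwise coprime, so CRT works modulo lcm(m_i) when all pairwise compatibility conditions hold.
Pairwise compatibility: gcd(m_i, m_j) must divide a_i - a_j for every pair.
Merge one congruence at a time:
  Start: x ≡ 0 (mod 6).
  Combine with x ≡ 4 (mod 15): gcd(6, 15) = 3, and 4 - 0 = 4 is NOT divisible by 3.
    ⇒ system is inconsistent (no integer solution).

No solution (the system is inconsistent).


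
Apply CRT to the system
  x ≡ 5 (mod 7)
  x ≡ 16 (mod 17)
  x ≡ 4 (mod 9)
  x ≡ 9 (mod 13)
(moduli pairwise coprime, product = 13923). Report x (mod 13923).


Product of moduli M = 7 · 17 · 9 · 13 = 13923.
Merge one congruence at a time:
  Start: x ≡ 5 (mod 7).
  Combine with x ≡ 16 (mod 17); new modulus lcm = 119.
    Write x = 5 + 7·t and substitute into x ≡ 16 (mod 17): 7·t ≡ 16 − 5 = 11 (mod 17).
    The inverse of 7 mod 17 is 5 (since 7·5 = 35 = 2·17 + 1), so t ≡ 5·11 = 55 ≡ 4 (mod 17).
    Then x = 5 + 7·4 = 33, valid modulo lcm(7, 17) = 119: x ≡ 33 (mod 119).
  Combine with x ≡ 4 (mod 9); new modulus lcm = 1071.
    Write x = 33 + 119·t and substitute into x ≡ 4 (mod 9): 119·t ≡ 4 − 33 = -29 (mod 9).
    Reduce coefficients mod 9: 2·t ≡ 7 (mod 9).
    The inverse of 2 mod 9 is 5 (since 2·5 = 10 = 1·9 + 1), so t ≡ 5·7 = 35 ≡ 8 (mod 9).
    Then x = 33 + 119·8 = 985, valid modulo lcm(119, 9) = 1071: x ≡ 985 (mod 1071).
  Combine with x ≡ 9 (mod 13); new modulus lcm = 13923.
    Write x = 985 + 1071·t and substitute into x ≡ 9 (mod 13): 1071·t ≡ 9 − 985 = -976 (mod 13).
    Reduce coefficients mod 13: 5·t ≡ 12 (mod 13).
    The inverse of 5 mod 13 is 8 (since 5·8 = 40 = 3·13 + 1), so t ≡ 8·12 = 96 ≡ 5 (mod 13).
    Then x = 985 + 1071·5 = 6340, valid modulo lcm(1071, 13) = 13923: x ≡ 6340 (mod 13923).
Verify against each original: 6340 mod 7 = 5, 6340 mod 17 = 16, 6340 mod 9 = 4, 6340 mod 13 = 9.

x ≡ 6340 (mod 13923).


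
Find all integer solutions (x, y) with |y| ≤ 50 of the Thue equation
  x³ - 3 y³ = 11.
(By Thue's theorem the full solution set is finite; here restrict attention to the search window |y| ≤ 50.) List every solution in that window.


The equation is x³ - 3y³ = 11. For fixed y, x³ = 3·y³ + 11, so a solution requires the RHS to be a perfect cube.
Strategy: iterate y from -50 to 50, compute RHS = 3·y³ + 11, and check whether it is a (positive or negative) perfect cube.
Check small values of y:
  y = 0: RHS = 11 is not a perfect cube.
  y = 1: RHS = 14 is not a perfect cube.
  y = -1: RHS = 8 = (2)³ ⇒ x = 2 works.
  y = 2: RHS = 35 is not a perfect cube.
  y = -2: RHS = -13 is not a perfect cube.
  y = 3: RHS = 92 is not a perfect cube.
  y = -3: RHS = -70 is not a perfect cube.
Continuing the search up to |y| = 50 finds no further solutions beyond those listed.
Collected solutions: (2, -1).

Solutions (with |y| ≤ 50): (2, -1).


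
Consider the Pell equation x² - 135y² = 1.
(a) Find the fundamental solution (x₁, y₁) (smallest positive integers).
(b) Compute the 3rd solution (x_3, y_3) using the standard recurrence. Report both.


Step 1: Find the fundamental solution (x₁, y₁) of x² - 135y² = 1.
  Expand √135 as a continued fraction. a₀ = ⌊√135⌋ = 11; iterate m_{k+1} = d_k·a_k − m_k, d_{k+1} = (135 − m_{k+1}²)/d_k, a_{k+1} = ⌊(a₀ + m_{k+1})/d_{k+1}⌋ (starting m₀ = 0, d₀ = 1), with convergents p_k = a_k·p_{k-1} + p_{k-2}, q_k = a_k·q_{k-1} + q_{k-2} (p₋₁ = 1, q₋₁ = 0):
  k = 0: a₀ = 11; p₀/q₀ = 11/1; p₀² − 135·q₀² = 121 − 135 = -14.
  k = 1: m = 11, d = 14, a = ⌊(11 + 11)/14⌋ = 1; p/q = (1·11 + 1)/(1·1 + 0) = 12/1; p² − 135·q² = 144 − 135 = 9.
  k = 2: m = 3, d = 9, a = ⌊(11 + 3)/9⌋ = 1; p/q = (1·12 + 11)/(1·1 + 1) = 23/2; p² − 135·q² = 529 − 540 = -11.
  k = 3: m = 6, d = 11, a = ⌊(11 + 6)/11⌋ = 1; p/q = (1·23 + 12)/(1·2 + 1) = 35/3; p² − 135·q² = 1225 − 1215 = 10.
  k = 4: m = 5, d = 10, a = ⌊(11 + 5)/10⌋ = 1; p/q = (1·35 + 23)/(1·3 + 2) = 58/5; p² − 135·q² = 3364 − 3375 = -11.
  k = 5: m = 5, d = 11, a = ⌊(11 + 5)/11⌋ = 1; p/q = (1·58 + 35)/(1·5 + 3) = 93/8; p² − 135·q² = 8649 − 8640 = 9.
  k = 6: m = 6, d = 9, a = ⌊(11 + 6)/9⌋ = 1; p/q = (1·93 + 58)/(1·8 + 5) = 151/13; p² − 135·q² = 22801 − 22815 = -14.
  k = 7: m = 3, d = 14, a = ⌊(11 + 3)/14⌋ = 1; p/q = (1·151 + 93)/(1·13 + 8) = 244/21; p² − 135·q² = 59536 − 59535 = 1.
  The first convergent with p² − 135·q² = 1 gives the fundamental solution (x₁, y₁) = (244, 21).
Step 2: Apply the recurrence (x_{n+1}, y_{n+1}) = (x₁x_n + 135y₁y_n, x₁y_n + y₁x_n) repeatedly.
  From (x_1, y_1) = (244, 21): x_2 = 244·244 + 135·21·21 = 119071; y_2 = 244·21 + 21·244 = 10248.
  From (x_2, y_2) = (119071, 10248): x_3 = 244·119071 + 135·21·10248 = 58106404; y_3 = 244·10248 + 21·119071 = 5001003.
Step 3: Verify x_3² - 135·y_3² = 3376354185811216 - 3376354185811215 = 1 (should be 1). ✓

(x_1, y_1) = (244, 21); (x_3, y_3) = (58106404, 5001003).


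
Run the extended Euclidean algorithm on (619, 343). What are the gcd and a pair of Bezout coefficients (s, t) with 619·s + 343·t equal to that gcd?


Euclidean algorithm on (619, 343) — divide until remainder is 0:
  619 = 1 · 343 + 276
  343 = 1 · 276 + 67
  276 = 4 · 67 + 8
  67 = 8 · 8 + 3
  8 = 2 · 3 + 2
  3 = 1 · 2 + 1
  2 = 2 · 1 + 0
gcd(619, 343) = 1.
Track Bezout coefficients alongside the remainders: start with r₀ = 619 = a·1 + b·0 (s = 1, t = 0) and r₁ = 343 = a·0 + b·1 (s = 0, t = 1); each new remainder r_{k+1} = r_{k-1} − q_k·r_k inherits s_{k+1} = s_{k-1} − q_k·s_k, t_{k+1} = t_{k-1} − q_k·t_k, so r_k = a·s_k + b·t_k at every step:
  q = 1: r = 276, s = 1 − 1·0 = 1, t = 0 − 1·1 = -1  (check: 619·1 + 343·(-1) = 276)
  q = 1: r = 67, s = 0 − 1·1 = -1, t = 1 − 1·(-1) = 2  (check: 619·(-1) + 343·2 = 67)
  q = 4: r = 8, s = 1 − 4·(-1) = 5, t = -1 − 4·2 = -9  (check: 619·5 + 343·(-9) = 8)
  q = 8: r = 3, s = -1 − 8·5 = -41, t = 2 − 8·(-9) = 74  (check: 619·(-41) + 343·74 = 3)
  q = 2: r = 2, s = 5 − 2·(-41) = 87, t = -9 − 2·74 = -157  (check: 619·87 + 343·(-157) = 2)
  q = 1: r = 1, s = -41 − 1·87 = -128, t = 74 − 1·(-157) = 231  (check: 619·(-128) + 343·231 = 1)
The row with r = 1 (the gcd) gives the Bezout coefficients s = -128, t = 231.
Result: 619 · (-128) + 343 · (231) = 1.

gcd(619, 343) = 1; s = -128, t = 231 (check: 619·(-128) + 343·231 = 1).


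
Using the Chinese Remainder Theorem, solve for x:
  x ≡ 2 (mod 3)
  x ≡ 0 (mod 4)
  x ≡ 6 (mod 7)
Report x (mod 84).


Moduli 3, 4, 7 are pairwise coprime; by CRT there is a unique solution modulo M = 3 · 4 · 7 = 84.
Solve pairwise, accumulating the modulus:
  Start with x ≡ 2 (mod 3).
  Combine with x ≡ 0 (mod 4): since gcd(3, 4) = 1, we get a unique residue mod 12.
    Write x = 2 + 3·t and substitute into x ≡ 0 (mod 4): 3·t ≡ 0 − 2 = -2 (mod 4).
    Reduce coefficients mod 4: 3·t ≡ 2 (mod 4).
    The inverse of 3 mod 4 is 3 (since 3·3 = 9 = 2·4 + 1), so t ≡ 3·2 = 6 ≡ 2 (mod 4).
    Then x = 2 + 3·2 = 8, valid modulo lcm(3, 4) = 12: x ≡ 8 (mod 12).
  Combine with x ≡ 6 (mod 7): since gcd(12, 7) = 1, we get a unique residue mod 84.
    Write x = 8 + 12·t and substitute into x ≡ 6 (mod 7): 12·t ≡ 6 − 8 = -2 (mod 7).
    Reduce coefficients mod 7: 5·t ≡ 5 (mod 7).
    The inverse of 5 mod 7 is 3 (since 5·3 = 15 = 2·7 + 1), so t ≡ 3·5 = 15 ≡ 1 (mod 7).
    Then x = 8 + 12·1 = 20, valid modulo lcm(12, 7) = 84: x ≡ 20 (mod 84).
Verify: 20 mod 3 = 2 ✓, 20 mod 4 = 0 ✓, 20 mod 7 = 6 ✓.

x ≡ 20 (mod 84).


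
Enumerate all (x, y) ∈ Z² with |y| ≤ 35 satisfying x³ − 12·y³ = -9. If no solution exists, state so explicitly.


The equation is x³ - 12y³ = -9. For fixed y, x³ = 12·y³ − 9, so a solution requires the RHS to be a perfect cube.
Strategy: iterate y from -35 to 35, compute RHS = 12·y³ − 9, and check whether it is a (positive or negative) perfect cube.
Check small values of y:
  y = 0: RHS = -9 is not a perfect cube.
  y = 1: RHS = 3 is not a perfect cube.
  y = -1: RHS = -21 is not a perfect cube.
  y = 2: RHS = 87 is not a perfect cube.
  y = -2: RHS = -105 is not a perfect cube.
  y = 3: RHS = 315 is not a perfect cube.
  y = -3: RHS = -333 is not a perfect cube.
Continuing the search up to |y| = 35 finds no solutions either.
No (x, y) in the scanned range satisfies the equation.

No integer solutions with |y| ≤ 35.


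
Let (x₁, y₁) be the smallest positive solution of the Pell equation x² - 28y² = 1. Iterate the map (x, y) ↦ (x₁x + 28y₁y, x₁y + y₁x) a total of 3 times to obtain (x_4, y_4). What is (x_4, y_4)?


Step 1: Find the fundamental solution (x₁, y₁) of x² - 28y² = 1.
  Expand √28 as a continued fraction. a₀ = ⌊√28⌋ = 5; iterate m_{k+1} = d_k·a_k − m_k, d_{k+1} = (28 − m_{k+1}²)/d_k, a_{k+1} = ⌊(a₀ + m_{k+1})/d_{k+1}⌋ (starting m₀ = 0, d₀ = 1), with convergents p_k = a_k·p_{k-1} + p_{k-2}, q_k = a_k·q_{k-1} + q_{k-2} (p₋₁ = 1, q₋₁ = 0):
  k = 0: a₀ = 5; p₀/q₀ = 5/1; p₀² − 28·q₀² = 25 − 28 = -3.
  k = 1: m = 5, d = 3, a = ⌊(5 + 5)/3⌋ = 3; p/q = (3·5 + 1)/(3·1 + 0) = 16/3; p² − 28·q² = 256 − 252 = 4.
  k = 2: m = 4, d = 4, a = ⌊(5 + 4)/4⌋ = 2; p/q = (2·16 + 5)/(2·3 + 1) = 37/7; p² − 28·q² = 1369 − 1372 = -3.
  k = 3: m = 4, d = 3, a = ⌊(5 + 4)/3⌋ = 3; p/q = (3·37 + 16)/(3·7 + 3) = 127/24; p² − 28·q² = 16129 − 16128 = 1.
  The first convergent with p² − 28·q² = 1 gives the fundamental solution (x₁, y₁) = (127, 24).
Step 2: Apply the recurrence (x_{n+1}, y_{n+1}) = (x₁x_n + 28y₁y_n, x₁y_n + y₁x_n) repeatedly.
  From (x_1, y_1) = (127, 24): x_2 = 127·127 + 28·24·24 = 32257; y_2 = 127·24 + 24·127 = 6096.
  From (x_2, y_2) = (32257, 6096): x_3 = 127·32257 + 28·24·6096 = 8193151; y_3 = 127·6096 + 24·32257 = 1548360.
  From (x_3, y_3) = (8193151, 1548360): x_4 = 127·8193151 + 28·24·1548360 = 2081028097; y_4 = 127·1548360 + 24·8193151 = 393277344.
Step 3: Verify x_4² - 28·y_4² = 4330677940503441409 - 4330677940503441408 = 1 (should be 1). ✓

(x_1, y_1) = (127, 24); (x_4, y_4) = (2081028097, 393277344).


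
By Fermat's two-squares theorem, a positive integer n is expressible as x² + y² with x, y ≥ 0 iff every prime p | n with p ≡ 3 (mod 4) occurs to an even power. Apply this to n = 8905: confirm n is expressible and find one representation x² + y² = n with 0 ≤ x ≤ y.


Step 1: Factor n = 8905 = 5 · 13 · 137.
Step 2: Check the mod-4 condition on each prime factor: 5 ≡ 1 (mod 4), exponent 1; 13 ≡ 1 (mod 4), exponent 1; 137 ≡ 1 (mod 4), exponent 1.
All primes ≡ 3 (mod 4) appear to even exponent (or don't appear), so by the two-squares theorem n IS expressible as a sum of two squares.
Step 3: Build a representation. Here n = 5 · 13 · 137 is a product of primes ≡ 1 (mod 4). Each prime p ≡ 1 (mod 4) is itself a sum of two squares; find a² by testing p − a² for a perfect square:
  5: 5 − 1² = 4 = 2² ⇒ 5 = 1² + 2².
  13: 13 − 1² = 12, 13 − 2² = 9 = 3² ⇒ 13 = 2² + 3².
  137: 137 − 1² = 136, 137 − 2² = 133, 137 − 3² = 128, 137 − 4² = 121 = 11² ⇒ 137 = 4² + 11².
  Combine using the Brahmagupta–Fibonacci identity (a² + b²)(c² + d²) = (ac − bd)² + (ad + bc)² = (ac + bd)² + (ad − bc)²:
  5 · 13 = 65: from (1² + 2²)(2² + 3²), take (1·2 − 2·3, 1·3 + 2·2) = (2 − 6, 3 + 4) = (-4, 7); dropping signs (only squares matter) gives (4, 7); check 4² + 7² = 16 + 49 = 65 ✓.
  65 · 137 = 8905: from (4² + 7²)(4² + 11²), take (4·4 − 7·11, 4·11 + 7·4) = (16 − 77, 44 + 28) = (-61, 72); dropping signs (only squares matter) gives (61, 72); check 61² + 72² = 3721 + 5184 = 8905 ✓.
Step 4: Order so x ≤ y and verify: 61² + 72² = 3721 + 5184 = 8905 = n. ✓

n = 8905 = 61² + 72² (one valid representation with x ≤ y).


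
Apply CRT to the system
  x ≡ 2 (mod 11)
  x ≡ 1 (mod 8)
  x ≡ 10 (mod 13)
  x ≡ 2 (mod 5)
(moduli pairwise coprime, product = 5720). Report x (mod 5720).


Product of moduli M = 11 · 8 · 13 · 5 = 5720.
Merge one congruence at a time:
  Start: x ≡ 2 (mod 11).
  Combine with x ≡ 1 (mod 8); new modulus lcm = 88.
    Write x = 2 + 11·t and substitute into x ≡ 1 (mod 8): 11·t ≡ 1 − 2 = -1 (mod 8).
    Reduce coefficients mod 8: 3·t ≡ 7 (mod 8).
    The inverse of 3 mod 8 is 3 (since 3·3 = 9 = 1·8 + 1), so t ≡ 3·7 = 21 ≡ 5 (mod 8).
    Then x = 2 + 11·5 = 57, valid modulo lcm(11, 8) = 88: x ≡ 57 (mod 88).
  Combine with x ≡ 10 (mod 13); new modulus lcm = 1144.
    Write x = 57 + 88·t and substitute into x ≡ 10 (mod 13): 88·t ≡ 10 − 57 = -47 (mod 13).
    Reduce coefficients mod 13: 10·t ≡ 5 (mod 13).
    The inverse of 10 mod 13 is 4 (since 10·4 = 40 = 3·13 + 1), so t ≡ 4·5 = 20 ≡ 7 (mod 13).
    Then x = 57 + 88·7 = 673, valid modulo lcm(88, 13) = 1144: x ≡ 673 (mod 1144).
  Combine with x ≡ 2 (mod 5); new modulus lcm = 5720.
    Write x = 673 + 1144·t and substitute into x ≡ 2 (mod 5): 1144·t ≡ 2 − 673 = -671 (mod 5).
    Reduce coefficients mod 5: 4·t ≡ 4 (mod 5).
    The inverse of 4 mod 5 is 4 (since 4·4 = 16 = 3·5 + 1), so t ≡ 4·4 = 16 ≡ 1 (mod 5).
    Then x = 673 + 1144·1 = 1817, valid modulo lcm(1144, 5) = 5720: x ≡ 1817 (mod 5720).
Verify against each original: 1817 mod 11 = 2, 1817 mod 8 = 1, 1817 mod 13 = 10, 1817 mod 5 = 2.

x ≡ 1817 (mod 5720).
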